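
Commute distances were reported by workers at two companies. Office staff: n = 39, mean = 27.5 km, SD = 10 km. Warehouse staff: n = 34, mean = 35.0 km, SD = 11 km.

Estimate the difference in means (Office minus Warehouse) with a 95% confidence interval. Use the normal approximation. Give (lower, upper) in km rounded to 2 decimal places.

(-12.35, -2.65)

Standard errors of each mean: 10/√39 = 1.6013 and 11/√34 = 1.8865.
SE(x̄₁ − x̄₂) = √(1.6013² + 1.8865²) = 2.4745 for independent samples with unequal variances.
With z* = 1.960, the margin is 1.960 × 2.4745 = 4.8500.
x̄₁ − x̄₂ = 27.5 − 35.0 = -7.5000; the interval is -7.5000 ± 4.8500 = (-12.35, -2.65).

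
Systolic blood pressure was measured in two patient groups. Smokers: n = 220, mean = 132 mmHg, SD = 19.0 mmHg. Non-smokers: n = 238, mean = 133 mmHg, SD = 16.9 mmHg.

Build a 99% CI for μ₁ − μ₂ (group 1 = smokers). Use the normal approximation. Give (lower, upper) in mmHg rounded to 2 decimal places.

(-5.34, 3.34)

Standard errors of each mean: 19.0/√220 = 1.2810 and 16.9/√238 = 1.0955.
SE(x̄₁ − x̄₂) = √(1.2810² + 1.0955²) = 1.6856 for independent samples with unequal variances.
With z* = 2.576, the margin is 2.576 × 1.6856 = 4.3421.
x̄₁ − x̄₂ = 132 − 133 = -1.0000; the interval is -1.0000 ± 4.3421 = (-5.34, 3.34).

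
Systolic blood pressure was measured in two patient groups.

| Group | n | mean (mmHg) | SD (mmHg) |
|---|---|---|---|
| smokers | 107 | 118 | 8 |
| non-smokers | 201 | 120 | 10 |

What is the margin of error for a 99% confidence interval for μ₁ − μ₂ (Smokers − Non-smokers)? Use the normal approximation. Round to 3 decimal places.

Standard errors of each mean: 8/√107 = 0.7734 and 10/√201 = 0.7053.
SE(x̄₁ − x̄₂) = √(0.7734² + 0.7053²) = 1.0467 for independent samples with unequal variances.
With z* = 2.576, the margin is 2.576 × 1.0467 = 2.6963.

2.696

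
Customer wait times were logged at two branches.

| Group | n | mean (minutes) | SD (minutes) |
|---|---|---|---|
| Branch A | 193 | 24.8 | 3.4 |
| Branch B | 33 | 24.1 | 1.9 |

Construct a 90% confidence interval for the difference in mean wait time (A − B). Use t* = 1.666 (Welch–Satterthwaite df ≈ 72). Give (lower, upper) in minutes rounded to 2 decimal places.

(0.01, 1.39)

Per-group SEs: s₁/√n₁ = 3.4/√193 = 0.2447, s₂/√n₂ = 1.9/√33 = 0.3307.
Unpooled SE of the difference: √(0.05987809 + 0.10936249) = 0.4114.
Margin of error = t* · SE = 1.666 × 0.4114 = 0.6854.
x̄₁ − x̄₂ = 24.8 − 24.1 = 0.7000.
CI: 0.7000 ± 0.6854 = (0.01, 1.39).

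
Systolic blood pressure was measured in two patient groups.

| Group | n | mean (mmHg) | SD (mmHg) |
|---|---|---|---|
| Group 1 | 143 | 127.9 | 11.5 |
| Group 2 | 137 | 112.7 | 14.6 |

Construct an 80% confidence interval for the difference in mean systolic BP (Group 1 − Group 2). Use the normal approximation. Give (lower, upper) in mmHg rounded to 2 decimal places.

Per-group SEs: s₁/√n₁ = 11.5/√143 = 0.9617, s₂/√n₂ = 14.6/√137 = 1.2474.
Unpooled SE of the difference: √(0.92486689 + 1.55600676) = 1.5751.
Margin of error = z* · SE = 1.282 × 1.5751 = 2.0193.
x̄₁ − x̄₂ = 127.9 − 112.7 = 15.2000.
CI: 15.2000 ± 2.0193 = (13.18, 17.22).

(13.18, 17.22)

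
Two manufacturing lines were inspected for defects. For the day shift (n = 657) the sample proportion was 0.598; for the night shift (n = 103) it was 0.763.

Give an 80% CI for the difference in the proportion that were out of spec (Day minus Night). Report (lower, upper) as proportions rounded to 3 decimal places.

(-0.224, -0.106)

The two standard errors are √(0.5980×0.4020/657) = 0.01913 and √(0.7630×0.2370/103) = 0.04190.
Because the samples are independent, SE_diff = √(0.01913² + 0.04190²) = 0.04606.
Using z* = 1.282 for 80%, ME = 1.282 × 0.04606 = 0.05905.
p̂₁ − p̂₂ = -0.1650; interval -0.1650 ± 0.05905 gives (-0.224, -0.106).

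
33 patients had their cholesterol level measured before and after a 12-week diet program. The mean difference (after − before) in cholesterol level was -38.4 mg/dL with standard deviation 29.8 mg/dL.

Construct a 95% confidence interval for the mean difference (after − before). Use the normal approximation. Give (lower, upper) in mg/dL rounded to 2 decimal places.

(-48.57, -28.23)

Paired design: SE = s_d/√n = 29.8/√33 = 5.1875.
z* = 1.960; margin of error = 1.960 × 5.1875 = 10.1675.
-38.4 ± 10.1675 → (-48.57, -28.23).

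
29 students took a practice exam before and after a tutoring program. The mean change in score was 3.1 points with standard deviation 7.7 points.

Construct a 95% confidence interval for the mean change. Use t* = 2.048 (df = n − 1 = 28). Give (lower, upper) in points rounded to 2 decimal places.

Paired design: SE = s_d/√n = 7.7/√29 = 1.4299.
t* = 2.048; margin of error = 2.048 × 1.4299 = 2.9284.
3.1 ± 2.9284 → (0.17, 6.03).

(0.17, 6.03)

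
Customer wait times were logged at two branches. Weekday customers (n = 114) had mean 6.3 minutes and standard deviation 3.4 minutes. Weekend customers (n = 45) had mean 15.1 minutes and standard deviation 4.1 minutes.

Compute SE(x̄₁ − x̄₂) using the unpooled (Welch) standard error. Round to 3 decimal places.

SE₁ = s₁/√n₁ = 3.4/√114 = 0.3184; SE₂ = 4.1/√45 = 0.6112.
Independent samples, unequal variances: SE_diff = √(SE₁² + SE₂²) = √(0.10137856 + 0.37356544) = 0.6892.

0.689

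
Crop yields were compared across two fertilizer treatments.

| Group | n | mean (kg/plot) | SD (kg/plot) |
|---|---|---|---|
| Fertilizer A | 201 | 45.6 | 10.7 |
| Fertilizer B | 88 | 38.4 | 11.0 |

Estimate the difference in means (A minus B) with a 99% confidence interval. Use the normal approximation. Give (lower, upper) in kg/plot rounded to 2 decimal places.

(3.61, 10.79)

SE₁ = s₁/√n₁ = 10.7/√201 = 0.7547; SE₂ = 11.0/√88 = 1.1726.
Independent samples, unequal variances: SE_diff = √(SE₁² + SE₂²) = √(0.56957209 + 1.37499076) = 1.3945.
z* = 2.576, so margin of error = 2.576 × 1.3945 = 3.5922.
Difference in means = 45.6 − 38.4 = 7.2000.
7.2000 ± 3.5922 → (3.61, 10.79).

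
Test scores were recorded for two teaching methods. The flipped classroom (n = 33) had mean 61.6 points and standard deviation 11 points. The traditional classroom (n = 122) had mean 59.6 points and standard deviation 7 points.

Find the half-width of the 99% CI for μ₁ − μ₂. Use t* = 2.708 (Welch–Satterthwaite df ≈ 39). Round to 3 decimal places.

Standard errors of each mean: 11/√33 = 1.9149 and 7/√122 = 0.6338.
SE(x̄₁ − x̄₂) = √(1.9149² + 0.6338²) = 2.0171 for independent samples with unequal variances.
With t* = 2.708, the margin is 2.708 × 2.0171 = 5.4623.

5.462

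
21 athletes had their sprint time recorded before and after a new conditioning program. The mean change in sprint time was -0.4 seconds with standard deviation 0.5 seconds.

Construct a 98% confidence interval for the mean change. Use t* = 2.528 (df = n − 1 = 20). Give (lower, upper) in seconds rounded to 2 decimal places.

Paired design: SE = s_d/√n = 0.5/√21 = 0.1091.
t* = 2.528; margin of error = 2.528 × 0.1091 = 0.2758.
-0.4 ± 0.2758 → (-0.68, -0.12).

(-0.68, -0.12)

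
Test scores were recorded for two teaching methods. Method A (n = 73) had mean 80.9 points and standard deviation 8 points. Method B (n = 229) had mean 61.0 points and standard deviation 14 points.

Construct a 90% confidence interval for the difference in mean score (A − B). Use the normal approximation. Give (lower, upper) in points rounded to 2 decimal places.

(17.73, 22.07)

Per-group SEs: s₁/√n₁ = 8/√73 = 0.9363, s₂/√n₂ = 14/√229 = 0.9251.
Unpooled SE of the difference: √(0.87665769 + 0.85581001) = 1.3162.
Margin of error = z* · SE = 1.645 × 1.3162 = 2.1651.
x̄₁ − x̄₂ = 80.9 − 61.0 = 19.9000.
CI: 19.9000 ± 2.1651 = (17.73, 22.07).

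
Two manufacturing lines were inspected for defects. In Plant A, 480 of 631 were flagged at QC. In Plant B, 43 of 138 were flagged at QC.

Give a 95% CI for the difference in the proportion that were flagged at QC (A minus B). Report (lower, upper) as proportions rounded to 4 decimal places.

(0.3650, 0.5332)

Sample proportions: 480/631 = 0.7607, 43/138 = 0.3116.
Each SE is √(p̂(1−p̂)/n): √(0.7607·0.2393/631) = 0.01698 and √(0.3116·0.6884/138) = 0.03943.
SE(p̂₁ − p̂₂) = √(SE₁² + SE₂²) = √(0.0002883204 + 0.0015547249) = 0.04293, since the two samples are independent.
At 95% confidence z* = 1.960; margin = 1.960 × 0.04293 = 0.08414.
The difference is 0.7607 − 0.3116 = 0.4491, so the interval is 0.4491 ± 0.08414 = (0.3650, 0.5332).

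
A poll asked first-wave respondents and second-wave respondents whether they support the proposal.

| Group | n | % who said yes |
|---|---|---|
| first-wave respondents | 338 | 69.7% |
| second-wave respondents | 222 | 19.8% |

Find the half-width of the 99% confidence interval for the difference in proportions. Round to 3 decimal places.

0.094

Each SE is √(p̂(1−p̂)/n): √(0.6970·0.3030/338) = 0.02500 and √(0.1980·0.8020/222) = 0.02675.
SE(p̂₁ − p̂₂) = √(SE₁² + SE₂²) = √(0.000625 + 0.0007155625) = 0.03661, since the two samples are independent.
At 99% confidence z* = 2.576; margin = 2.576 × 0.03661 = 0.09431.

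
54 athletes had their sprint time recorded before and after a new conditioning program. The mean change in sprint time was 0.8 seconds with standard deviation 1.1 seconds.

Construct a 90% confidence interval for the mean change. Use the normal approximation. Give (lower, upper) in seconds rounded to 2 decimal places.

This is a matched-pairs design, so SE = s_d/√n = 1.1/√54 = 0.1497.
Margin = 1.645 × 0.1497 = 0.2463; the interval is 0.8 ± 0.2463 = (0.55, 1.05).

(0.55, 1.05)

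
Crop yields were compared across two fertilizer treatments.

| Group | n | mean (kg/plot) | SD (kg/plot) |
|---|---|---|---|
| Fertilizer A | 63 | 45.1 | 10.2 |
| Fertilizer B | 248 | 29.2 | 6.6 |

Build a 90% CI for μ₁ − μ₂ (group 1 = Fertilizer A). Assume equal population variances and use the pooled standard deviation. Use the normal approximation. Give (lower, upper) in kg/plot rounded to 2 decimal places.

s_p = √[((n₁−1)s₁² + (n₂−1)s₂²)/(n₁+n₂−2)] = √[(62·10.2² + 247·6.6²)/309] = 7.4629.
SE = 7.4629·√(1/63 + 1/248) = 1.0529.
With z* = 1.645, margin = 1.645 × 1.0529 = 1.7320.
x̄₁ − x̄₂ = 45.1 − 29.2 = 15.9000; interval 15.9000 ± 1.7320 = (14.17, 17.63).

(14.17, 17.63)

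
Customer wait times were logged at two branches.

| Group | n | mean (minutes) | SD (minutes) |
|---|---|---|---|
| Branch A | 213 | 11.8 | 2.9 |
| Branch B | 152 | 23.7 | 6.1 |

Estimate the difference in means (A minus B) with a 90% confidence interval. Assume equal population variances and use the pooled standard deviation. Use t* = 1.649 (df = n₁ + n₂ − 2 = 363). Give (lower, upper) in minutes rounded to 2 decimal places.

s_p = √[((n₁−1)s₁² + (n₂−1)s₂²)/(n₁+n₂−2)] = √[(212·2.9² + 151·6.1²)/363] = 4.5155.
SE = 4.5155·√(1/213 + 1/152) = 0.4794.
With t* = 1.649, margin = 1.649 × 0.4794 = 0.7905.
x̄₁ − x̄₂ = 11.8 − 23.7 = -11.9000; interval -11.9000 ± 0.7905 = (-12.69, -11.11).

(-12.69, -11.11)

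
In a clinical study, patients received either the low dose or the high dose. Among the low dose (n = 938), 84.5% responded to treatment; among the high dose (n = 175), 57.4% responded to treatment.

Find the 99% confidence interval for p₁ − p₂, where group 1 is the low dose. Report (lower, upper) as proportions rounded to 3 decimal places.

(0.170, 0.372)

SE₁ = √(p̂₁(1−p̂₁)/n₁) = √(0.8450·0.1550/938) = 0.01182; SE₂ = √(0.5740·0.4260/175) = 0.03738.
Independent samples: SE of the difference = √(SE₁² + SE₂²) = √(0.0001397124 + 0.0013972644) = 0.03920.
z* for 99% confidence is 2.576, so the margin of error is 2.576 × 0.03920 = 0.10098.
Point estimate p̂₁ − p̂₂ = 0.8450 − 0.5740 = 0.2710.
0.2710 ± 0.10098 → (0.170, 0.372).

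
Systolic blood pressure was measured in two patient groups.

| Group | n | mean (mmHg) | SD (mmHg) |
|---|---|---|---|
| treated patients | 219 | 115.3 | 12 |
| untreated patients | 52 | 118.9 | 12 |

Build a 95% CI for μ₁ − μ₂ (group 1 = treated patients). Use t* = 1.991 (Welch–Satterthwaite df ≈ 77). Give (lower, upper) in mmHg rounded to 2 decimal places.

SE₁ = s₁/√n₁ = 12/√219 = 0.8109; SE₂ = 12/√52 = 1.6641.
Independent samples, unequal variances: SE_diff = √(SE₁² + SE₂²) = √(0.65755881 + 2.76922881) = 1.8512.
t* = 1.991, so margin of error = 1.991 × 1.8512 = 3.6857.
Difference in means = 115.3 − 118.9 = -3.6000.
-3.6000 ± 3.6857 → (-7.29, 0.09).

(-7.29, 0.09)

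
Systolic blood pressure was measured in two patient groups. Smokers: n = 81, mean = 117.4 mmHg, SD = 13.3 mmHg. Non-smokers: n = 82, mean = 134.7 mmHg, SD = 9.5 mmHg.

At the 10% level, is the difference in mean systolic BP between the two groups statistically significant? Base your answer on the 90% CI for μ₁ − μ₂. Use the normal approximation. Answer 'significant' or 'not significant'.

significant

Standard errors of each mean: 13.3/√81 = 1.4778 and 9.5/√82 = 1.0491.
SE(x̄₁ − x̄₂) = √(1.4778² + 1.0491²) = 1.8123 for independent samples with unequal variances.
With z* = 1.645, the margin is 1.645 × 1.8123 = 2.9812.
x̄₁ − x̄₂ = 117.4 − 134.7 = -17.3000; the interval is -17.3000 ± 2.9812 = (-20.2812, -14.3188).
The interval (-20.2812, -14.3188) does not contain 0, so the difference is significant.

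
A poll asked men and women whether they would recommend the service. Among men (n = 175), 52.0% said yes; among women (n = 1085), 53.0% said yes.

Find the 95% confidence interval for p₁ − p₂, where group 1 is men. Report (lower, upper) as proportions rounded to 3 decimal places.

(-0.090, 0.070)

Each SE is √(p̂(1−p̂)/n): √(0.5200·0.4800/175) = 0.03777 and √(0.5300·0.4700/1085) = 0.01515.
SE(p̂₁ − p̂₂) = √(SE₁² + SE₂²) = √(0.0014265729 + 0.0002295225) = 0.04070, since the two samples are independent.
At 95% confidence z* = 1.960; margin = 1.960 × 0.04070 = 0.07977.
The difference is 0.5200 − 0.5300 = -0.0100, so the interval is -0.0100 ± 0.07977 = (-0.090, 0.070).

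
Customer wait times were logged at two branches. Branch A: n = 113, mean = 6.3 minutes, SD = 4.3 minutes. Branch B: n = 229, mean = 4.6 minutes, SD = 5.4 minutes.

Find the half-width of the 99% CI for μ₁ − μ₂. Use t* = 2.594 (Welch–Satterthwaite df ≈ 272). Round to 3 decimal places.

1.399

Per-group SEs: s₁/√n₁ = 4.3/√113 = 0.4045, s₂/√n₂ = 5.4/√229 = 0.3568.
Unpooled SE of the difference: √(0.16362025 + 0.12730624) = 0.5394.
Margin of error = t* · SE = 2.594 × 0.5394 = 1.3992.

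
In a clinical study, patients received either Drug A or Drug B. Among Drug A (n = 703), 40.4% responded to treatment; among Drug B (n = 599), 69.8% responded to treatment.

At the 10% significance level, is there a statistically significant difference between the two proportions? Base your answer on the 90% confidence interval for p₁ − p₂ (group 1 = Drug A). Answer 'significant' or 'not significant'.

significant

SE₁ = √(p̂₁(1−p̂₁)/n₁) = √(0.4040·0.5960/703) = 0.01851; SE₂ = √(0.6980·0.3020/599) = 0.01876.
Independent samples: SE of the difference = √(SE₁² + SE₂²) = √(0.0003426201 + 0.0003519376) = 0.02635.
z* for 90% confidence is 1.645, so the margin of error is 1.645 × 0.02635 = 0.04335.
Point estimate p̂₁ − p̂₂ = 0.4040 − 0.6980 = -0.2940.
-0.2940 ± 0.04335 → (-0.33735, -0.25065).
The interval (-0.33735, -0.25065) does not contain 0, so the difference is significant.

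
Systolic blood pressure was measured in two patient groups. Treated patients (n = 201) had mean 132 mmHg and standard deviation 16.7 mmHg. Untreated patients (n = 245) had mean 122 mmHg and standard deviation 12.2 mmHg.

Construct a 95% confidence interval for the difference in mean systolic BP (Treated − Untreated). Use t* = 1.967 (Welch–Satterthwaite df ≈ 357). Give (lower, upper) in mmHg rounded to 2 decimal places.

Per-group SEs: s₁/√n₁ = 16.7/√201 = 1.1779, s₂/√n₂ = 12.2/√245 = 0.7794.
Unpooled SE of the difference: √(1.38744841 + 0.60746436) = 1.4124.
Margin of error = t* · SE = 1.967 × 1.4124 = 2.7782.
x̄₁ − x̄₂ = 132 − 122 = 10.0000.
CI: 10.0000 ± 2.7782 = (7.22, 12.78).

(7.22, 12.78)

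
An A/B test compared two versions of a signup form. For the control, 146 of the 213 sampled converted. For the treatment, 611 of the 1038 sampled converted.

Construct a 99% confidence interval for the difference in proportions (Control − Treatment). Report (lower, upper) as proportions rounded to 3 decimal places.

(0.006, 0.188)

p̂₁ = 146/213 = 0.6854 and p̂₂ = 611/1038 = 0.5886.
SE₁ = √(p̂₁(1−p̂₁)/n₁) = √(0.6854·0.3146/213) = 0.03182; SE₂ = √(0.5886·0.4114/1038) = 0.01527.
Independent samples: SE of the difference = √(SE₁² + SE₂²) = √(0.0010125124 + 0.0002331729) = 0.03529.
z* for 99% confidence is 2.576, so the margin of error is 2.576 × 0.03529 = 0.09091.
Point estimate p̂₁ − p̂₂ = 0.6854 − 0.5886 = 0.0968.
0.0968 ± 0.09091 → (0.006, 0.188).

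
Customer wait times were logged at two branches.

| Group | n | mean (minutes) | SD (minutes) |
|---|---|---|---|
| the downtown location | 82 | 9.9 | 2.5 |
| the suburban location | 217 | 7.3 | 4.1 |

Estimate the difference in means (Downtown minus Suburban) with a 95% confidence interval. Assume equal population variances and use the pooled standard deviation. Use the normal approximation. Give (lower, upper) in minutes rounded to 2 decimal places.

(1.65, 3.55)

s_p = √[((n₁−1)s₁² + (n₂−1)s₂²)/(n₁+n₂−2)] = √[(81·2.5² + 216·4.1²)/297] = 3.7323.
SE = 3.7323·√(1/82 + 1/217) = 0.4838.
With z* = 1.960, margin = 1.960 × 0.4838 = 0.9482.
x̄₁ − x̄₂ = 9.9 − 7.3 = 2.6000; interval 2.6000 ± 0.9482 = (1.65, 3.55).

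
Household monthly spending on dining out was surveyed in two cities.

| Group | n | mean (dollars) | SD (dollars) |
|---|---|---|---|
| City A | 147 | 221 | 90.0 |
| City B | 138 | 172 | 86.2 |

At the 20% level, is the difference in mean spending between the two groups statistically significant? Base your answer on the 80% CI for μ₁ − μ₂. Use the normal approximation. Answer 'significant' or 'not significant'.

Per-group SEs: s₁/√n₁ = 90.0/√147 = 7.4231, s₂/√n₂ = 86.2/√138 = 7.3378.
Unpooled SE of the difference: √(55.10241361 + 53.84330884) = 10.4377.
Margin of error = z* · SE = 1.282 × 10.4377 = 13.3811.
x̄₁ − x̄₂ = 221 − 172 = 49.0000.
CI: 49.0000 ± 13.3811 = (35.6189, 62.3811).
The interval (35.6189, 62.3811) does not contain 0, so the difference is significant.

significant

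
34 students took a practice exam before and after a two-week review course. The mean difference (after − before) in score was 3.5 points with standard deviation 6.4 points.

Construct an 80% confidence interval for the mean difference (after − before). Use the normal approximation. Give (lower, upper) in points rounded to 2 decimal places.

(2.09, 4.91)

Paired design: SE = s_d/√n = 6.4/√34 = 1.0976.
z* = 1.282; margin of error = 1.282 × 1.0976 = 1.4071.
3.5 ± 1.4071 → (2.09, 4.91).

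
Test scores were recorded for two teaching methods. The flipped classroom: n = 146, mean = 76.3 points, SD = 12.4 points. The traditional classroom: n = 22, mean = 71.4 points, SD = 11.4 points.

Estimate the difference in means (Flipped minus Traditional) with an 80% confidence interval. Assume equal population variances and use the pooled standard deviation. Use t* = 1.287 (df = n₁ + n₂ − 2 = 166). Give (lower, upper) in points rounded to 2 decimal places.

Pooled variance s_p² = [145·12.4² + 21·11.4²] / (146+22−2) = 150.7492, so s_p = 12.2780.
SE_diff = s_p·√(1/n₁ + 1/n₂) = 12.2780·√(1/146 + 1/22) = 2.8080.
t* = 1.287; margin = 1.287 × 2.8080 = 3.6139.
Difference = 76.3 − 71.4 = 4.9000.
4.9000 ± 3.6139 → (1.29, 8.51).

(1.29, 8.51)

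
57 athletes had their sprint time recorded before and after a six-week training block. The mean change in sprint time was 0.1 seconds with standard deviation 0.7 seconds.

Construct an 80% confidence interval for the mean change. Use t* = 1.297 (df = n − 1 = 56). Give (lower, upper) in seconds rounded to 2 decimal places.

Paired design: SE = s_d/√n = 0.7/√57 = 0.0927.
t* = 1.297; margin of error = 1.297 × 0.0927 = 0.1202.
0.1 ± 0.1202 → (-0.02, 0.22).

(-0.02, 0.22)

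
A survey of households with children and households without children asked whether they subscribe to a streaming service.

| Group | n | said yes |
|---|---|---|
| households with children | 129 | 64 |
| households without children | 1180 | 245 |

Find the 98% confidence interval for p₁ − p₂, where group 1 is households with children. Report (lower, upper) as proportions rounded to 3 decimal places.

p̂₁ = 64/129 = 0.4961 and p̂₂ = 245/1180 = 0.2076.
SE₁ = √(p̂₁(1−p̂₁)/n₁) = √(0.4961·0.5039/129) = 0.04402; SE₂ = √(0.2076·0.7924/1180) = 0.01181.
Independent samples: SE of the difference = √(SE₁² + SE₂²) = √(0.0019377604 + 0.0001394761) = 0.04558.
z* for 98% confidence is 2.326, so the margin of error is 2.326 × 0.04558 = 0.10602.
Point estimate p̂₁ − p̂₂ = 0.4961 − 0.2076 = 0.2885.
0.2885 ± 0.10602 → (0.182, 0.395).

(0.182, 0.395)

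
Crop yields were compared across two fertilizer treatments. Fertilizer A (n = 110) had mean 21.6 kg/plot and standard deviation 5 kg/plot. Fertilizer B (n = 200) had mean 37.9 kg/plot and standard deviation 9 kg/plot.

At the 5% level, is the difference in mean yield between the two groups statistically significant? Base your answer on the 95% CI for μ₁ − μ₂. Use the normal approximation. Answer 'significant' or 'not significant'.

SE₁ = s₁/√n₁ = 5/√110 = 0.4767; SE₂ = 9/√200 = 0.6364.
Independent samples, unequal variances: SE_diff = √(SE₁² + SE₂²) = √(0.22724289 + 0.40500496) = 0.7951.
z* = 1.960, so margin of error = 1.960 × 0.7951 = 1.5584.
Difference in means = 21.6 − 37.9 = -16.3000.
-16.3000 ± 1.5584 → (-17.8584, -14.7416).
The interval (-17.8584, -14.7416) does not contain 0, so the difference is significant.

significant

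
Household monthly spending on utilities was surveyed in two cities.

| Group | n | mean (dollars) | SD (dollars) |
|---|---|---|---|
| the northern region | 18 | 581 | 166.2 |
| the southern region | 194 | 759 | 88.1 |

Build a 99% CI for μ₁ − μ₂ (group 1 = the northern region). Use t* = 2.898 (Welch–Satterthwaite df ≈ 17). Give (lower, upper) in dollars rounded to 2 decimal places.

(-293.00, -63.00)

Per-group SEs: s₁/√n₁ = 166.2/√18 = 39.1737, s₂/√n₂ = 88.1/√194 = 6.3252.
Unpooled SE of the difference: √(1534.57877169 + 40.00815504) = 39.6811.
Margin of error = t* · SE = 2.898 × 39.6811 = 114.9958.
x̄₁ − x̄₂ = 581 − 759 = -178.0000.
CI: -178.0000 ± 114.9958 = (-293.00, -63.00).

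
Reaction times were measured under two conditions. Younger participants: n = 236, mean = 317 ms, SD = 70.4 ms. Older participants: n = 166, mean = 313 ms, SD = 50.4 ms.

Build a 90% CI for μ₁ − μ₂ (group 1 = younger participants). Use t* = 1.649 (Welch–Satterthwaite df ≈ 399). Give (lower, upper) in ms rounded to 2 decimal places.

Per-group SEs: s₁/√n₁ = 70.4/√236 = 4.5826, s₂/√n₂ = 50.4/√166 = 3.9118.
Unpooled SE of the difference: √(21.00022276 + 15.30217924) = 6.0251.
Margin of error = t* · SE = 1.649 × 6.0251 = 9.9354.
x̄₁ − x̄₂ = 317 − 313 = 4.0000.
CI: 4.0000 ± 9.9354 = (-5.94, 13.94).

(-5.94, 13.94)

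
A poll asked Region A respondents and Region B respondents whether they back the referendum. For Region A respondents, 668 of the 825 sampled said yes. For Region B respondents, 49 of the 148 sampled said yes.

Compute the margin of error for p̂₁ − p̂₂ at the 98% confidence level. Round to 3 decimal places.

0.095

Sample proportions: 668/825 = 0.8097, 49/148 = 0.3311.
Each SE is √(p̂(1−p̂)/n): √(0.8097·0.1903/825) = 0.01367 and √(0.3311·0.6689/148) = 0.03868.
SE(p̂₁ − p̂₂) = √(SE₁² + SE₂²) = √(0.0001868689 + 0.0014961424) = 0.04102, since the two samples are independent.
At 98% confidence z* = 2.326; margin = 2.326 × 0.04102 = 0.09541.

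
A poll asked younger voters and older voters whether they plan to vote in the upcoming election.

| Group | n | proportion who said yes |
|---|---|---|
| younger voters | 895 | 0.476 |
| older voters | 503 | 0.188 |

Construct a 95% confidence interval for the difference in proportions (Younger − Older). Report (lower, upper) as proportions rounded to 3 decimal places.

SE₁ = √(p̂₁(1−p̂₁)/n₁) = √(0.4760·0.5240/895) = 0.01669; SE₂ = √(0.1880·0.8120/503) = 0.01742.
Independent samples: SE of the difference = √(SE₁² + SE₂²) = √(0.0002785561 + 0.0003034564) = 0.02412.
z* for 95% confidence is 1.960, so the margin of error is 1.960 × 0.02412 = 0.04728.
Point estimate p̂₁ − p̂₂ = 0.4760 − 0.1880 = 0.2880.
0.2880 ± 0.04728 → (0.241, 0.335).

(0.241, 0.335)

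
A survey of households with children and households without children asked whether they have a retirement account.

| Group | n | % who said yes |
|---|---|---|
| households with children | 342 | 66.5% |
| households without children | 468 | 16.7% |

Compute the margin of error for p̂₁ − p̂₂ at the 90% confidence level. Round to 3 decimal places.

0.051

SE₁ = √(p̂₁(1−p̂₁)/n₁) = √(0.6650·0.3350/342) = 0.02552; SE₂ = √(0.1670·0.8330/468) = 0.01724.
Independent samples: SE of the difference = √(SE₁² + SE₂²) = √(0.0006512704 + 0.0002972176) = 0.03080.
z* for 90% confidence is 1.645, so the margin of error is 1.645 × 0.03080 = 0.05067.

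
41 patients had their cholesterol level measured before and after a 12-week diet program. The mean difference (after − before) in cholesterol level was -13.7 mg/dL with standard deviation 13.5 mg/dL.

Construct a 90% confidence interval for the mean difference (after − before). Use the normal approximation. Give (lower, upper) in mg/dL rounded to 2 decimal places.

This is a matched-pairs design, so SE = s_d/√n = 13.5/√41 = 2.1083.
Margin = 1.645 × 2.1083 = 3.4682; the interval is -13.7 ± 3.4682 = (-17.17, -10.23).

(-17.17, -10.23)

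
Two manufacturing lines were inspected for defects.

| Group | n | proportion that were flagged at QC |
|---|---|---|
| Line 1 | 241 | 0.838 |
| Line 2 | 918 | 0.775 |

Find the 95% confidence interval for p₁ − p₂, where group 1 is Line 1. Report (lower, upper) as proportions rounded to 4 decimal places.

(0.0092, 0.1168)

The two standard errors are √(0.8380×0.1620/241) = 0.02373 and √(0.7750×0.2250/918) = 0.01378.
Because the samples are independent, SE_diff = √(0.02373² + 0.01378²) = 0.02744.
Using z* = 1.960 for 95%, ME = 1.960 × 0.02744 = 0.05378.
p̂₁ − p̂₂ = 0.0630; interval 0.0630 ± 0.05378 gives (0.0092, 0.1168).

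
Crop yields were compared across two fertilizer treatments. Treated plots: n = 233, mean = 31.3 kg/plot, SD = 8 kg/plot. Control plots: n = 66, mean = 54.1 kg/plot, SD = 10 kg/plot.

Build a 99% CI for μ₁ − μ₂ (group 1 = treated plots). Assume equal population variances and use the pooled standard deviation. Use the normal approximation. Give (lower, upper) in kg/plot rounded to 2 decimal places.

Pooled variance s_p² = [232·8² + 65·10²] / (233+66−2) = 71.8788, so s_p = 8.4781.
SE_diff = s_p·√(1/n₁ + 1/n₂) = 8.4781·√(1/233 + 1/66) = 1.1822.
z* = 2.576; margin = 2.576 × 1.1822 = 3.0453.
Difference = 31.3 − 54.1 = -22.8000.
-22.8000 ± 3.0453 → (-25.85, -19.75).

(-25.85, -19.75)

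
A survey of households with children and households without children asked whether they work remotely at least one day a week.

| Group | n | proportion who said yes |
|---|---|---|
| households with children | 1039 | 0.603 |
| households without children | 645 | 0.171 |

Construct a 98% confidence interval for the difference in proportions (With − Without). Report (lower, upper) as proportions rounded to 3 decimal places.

Each SE is √(p̂(1−p̂)/n): √(0.6030·0.3970/1039) = 0.01518 and √(0.1710·0.8290/645) = 0.01483.
SE(p̂₁ − p̂₂) = √(SE₁² + SE₂²) = √(0.0002304324 + 0.0002199289) = 0.02122, since the two samples are independent.
At 98% confidence z* = 2.326; margin = 2.326 × 0.02122 = 0.04936.
The difference is 0.6030 − 0.1710 = 0.4320, so the interval is 0.4320 ± 0.04936 = (0.383, 0.481).

(0.383, 0.481)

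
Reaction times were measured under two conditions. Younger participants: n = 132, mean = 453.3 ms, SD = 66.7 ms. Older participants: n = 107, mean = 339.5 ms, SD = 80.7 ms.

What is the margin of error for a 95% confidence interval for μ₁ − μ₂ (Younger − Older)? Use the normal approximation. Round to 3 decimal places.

SE₁ = s₁/√n₁ = 66.7/√132 = 5.8055; SE₂ = 80.7/√107 = 7.8016.
Independent samples, unequal variances: SE_diff = √(SE₁² + SE₂²) = √(33.70383025 + 60.86496256) = 9.7246.
z* = 1.960, so margin of error = 1.960 × 9.7246 = 19.0602.

19.060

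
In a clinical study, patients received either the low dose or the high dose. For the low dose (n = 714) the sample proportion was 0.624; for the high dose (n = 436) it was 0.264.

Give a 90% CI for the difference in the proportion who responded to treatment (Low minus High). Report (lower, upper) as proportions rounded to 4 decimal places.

Each SE is √(p̂(1−p̂)/n): √(0.6240·0.3760/714) = 0.01813 and √(0.2640·0.7360/436) = 0.02111.
SE(p̂₁ − p̂₂) = √(SE₁² + SE₂²) = √(0.0003286969 + 0.0004456321) = 0.02783, since the two samples are independent.
At 90% confidence z* = 1.645; margin = 1.645 × 0.02783 = 0.04578.
The difference is 0.6240 − 0.2640 = 0.3600, so the interval is 0.3600 ± 0.04578 = (0.3142, 0.4058).

(0.3142, 0.4058)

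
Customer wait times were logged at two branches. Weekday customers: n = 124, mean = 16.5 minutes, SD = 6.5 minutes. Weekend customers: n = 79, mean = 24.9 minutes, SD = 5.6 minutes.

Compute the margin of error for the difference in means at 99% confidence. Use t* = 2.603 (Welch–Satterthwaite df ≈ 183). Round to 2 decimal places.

2.24

Standard errors of each mean: 6.5/√124 = 0.5837 and 5.6/√79 = 0.6300.
SE(x̄₁ − x̄₂) = √(0.5837² + 0.6300²) = 0.8588 for independent samples with unequal variances.
With t* = 2.603, the margin is 2.603 × 0.8588 = 2.2355.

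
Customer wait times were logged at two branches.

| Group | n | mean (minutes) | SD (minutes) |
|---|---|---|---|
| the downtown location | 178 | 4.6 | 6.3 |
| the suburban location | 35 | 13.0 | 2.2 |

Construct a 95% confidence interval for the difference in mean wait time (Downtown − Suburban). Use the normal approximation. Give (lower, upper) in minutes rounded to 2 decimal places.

SE₁ = s₁/√n₁ = 6.3/√178 = 0.4722; SE₂ = 2.2/√35 = 0.3719.
Independent samples, unequal variances: SE_diff = √(SE₁² + SE₂²) = √(0.22297284 + 0.13830961) = 0.6011.
z* = 1.960, so margin of error = 1.960 × 0.6011 = 1.1782.
Difference in means = 4.6 − 13.0 = -8.4000.
-8.4000 ± 1.1782 → (-9.58, -7.22).

(-9.58, -7.22)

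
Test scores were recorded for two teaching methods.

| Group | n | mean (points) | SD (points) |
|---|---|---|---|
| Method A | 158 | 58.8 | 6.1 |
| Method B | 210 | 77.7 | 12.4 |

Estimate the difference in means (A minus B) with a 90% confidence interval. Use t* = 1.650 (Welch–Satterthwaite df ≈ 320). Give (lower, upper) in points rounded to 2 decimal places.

(-20.52, -17.28)

Per-group SEs: s₁/√n₁ = 6.1/√158 = 0.4853, s₂/√n₂ = 12.4/√210 = 0.8557.
Unpooled SE of the difference: √(0.23551609 + 0.73222249) = 0.9837.
Margin of error = t* · SE = 1.650 × 0.9837 = 1.6231.
x̄₁ − x̄₂ = 58.8 − 77.7 = -18.9000.
CI: -18.9000 ± 1.6231 = (-20.52, -17.28).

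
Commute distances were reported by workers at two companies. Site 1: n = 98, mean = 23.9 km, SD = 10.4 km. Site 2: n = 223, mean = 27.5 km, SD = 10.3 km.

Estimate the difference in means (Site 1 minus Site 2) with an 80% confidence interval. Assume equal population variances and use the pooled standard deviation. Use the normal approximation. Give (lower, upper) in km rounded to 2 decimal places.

Pooled variance s_p² = [97·10.4² + 222·10.3²] / (98+223−2) = 106.7194, so s_p = 10.3305.
SE_diff = s_p·√(1/n₁ + 1/n₂) = 10.3305·√(1/98 + 1/223) = 1.2520.
z* = 1.282; margin = 1.282 × 1.2520 = 1.6051.
Difference = 23.9 − 27.5 = -3.6000.
-3.6000 ± 1.6051 → (-5.21, -1.99).

(-5.21, -1.99)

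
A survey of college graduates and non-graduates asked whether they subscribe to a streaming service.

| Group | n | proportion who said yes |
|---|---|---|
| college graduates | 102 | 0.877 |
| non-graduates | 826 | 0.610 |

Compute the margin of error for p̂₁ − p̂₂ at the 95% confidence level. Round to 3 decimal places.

0.072

SE₁ = √(p̂₁(1−p̂₁)/n₁) = √(0.8770·0.1230/102) = 0.03252; SE₂ = √(0.6100·0.3900/826) = 0.01697.
Independent samples: SE of the difference = √(SE₁² + SE₂²) = √(0.0010575504 + 0.0002879809) = 0.03668.
z* for 95% confidence is 1.960, so the margin of error is 1.960 × 0.03668 = 0.07189.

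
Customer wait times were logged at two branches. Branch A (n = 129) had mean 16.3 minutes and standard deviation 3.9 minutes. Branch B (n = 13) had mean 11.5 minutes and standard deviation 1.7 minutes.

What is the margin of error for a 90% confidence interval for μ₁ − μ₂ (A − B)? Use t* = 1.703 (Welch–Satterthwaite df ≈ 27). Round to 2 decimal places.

Per-group SEs: s₁/√n₁ = 3.9/√129 = 0.3434, s₂/√n₂ = 1.7/√13 = 0.4715.
Unpooled SE of the difference: √(0.11792356 + 0.22231225) = 0.5833.
Margin of error = t* · SE = 1.703 × 0.5833 = 0.9934.

0.99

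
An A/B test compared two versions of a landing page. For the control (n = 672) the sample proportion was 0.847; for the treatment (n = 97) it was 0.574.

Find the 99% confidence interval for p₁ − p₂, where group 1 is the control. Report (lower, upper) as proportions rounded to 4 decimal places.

The two standard errors are √(0.8470×0.1530/672) = 0.01389 and √(0.5740×0.4260/97) = 0.05021.
Because the samples are independent, SE_diff = √(0.01389² + 0.05021²) = 0.05210.
Using z* = 2.576 for 99%, ME = 2.576 × 0.05210 = 0.13421.
p̂₁ − p̂₂ = 0.2730; interval 0.2730 ± 0.13421 gives (0.1388, 0.4072).

(0.1388, 0.4072)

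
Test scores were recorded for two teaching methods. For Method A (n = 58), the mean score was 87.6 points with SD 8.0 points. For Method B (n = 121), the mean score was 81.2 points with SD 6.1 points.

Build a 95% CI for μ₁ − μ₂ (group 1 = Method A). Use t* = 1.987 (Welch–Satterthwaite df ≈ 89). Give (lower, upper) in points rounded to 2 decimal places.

Standard errors of each mean: 8.0/√58 = 1.0505 and 6.1/√121 = 0.5545.
SE(x̄₁ − x̄₂) = √(1.0505² + 0.5545²) = 1.1879 for independent samples with unequal variances.
With t* = 1.987, the margin is 1.987 × 1.1879 = 2.3604.
x̄₁ − x̄₂ = 87.6 − 81.2 = 6.4000; the interval is 6.4000 ± 2.3604 = (4.04, 8.76).

(4.04, 8.76)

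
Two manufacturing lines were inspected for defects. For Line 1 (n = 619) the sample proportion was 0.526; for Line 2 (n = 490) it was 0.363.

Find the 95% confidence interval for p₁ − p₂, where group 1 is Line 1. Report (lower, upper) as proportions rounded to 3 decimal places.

SE₁ = √(p̂₁(1−p̂₁)/n₁) = √(0.5260·0.4740/619) = 0.02007; SE₂ = √(0.3630·0.6370/490) = 0.02172.
Independent samples: SE of the difference = √(SE₁² + SE₂²) = √(0.0004028049 + 0.0004717584) = 0.02957.
z* for 95% confidence is 1.960, so the margin of error is 1.960 × 0.02957 = 0.05796.
Point estimate p̂₁ − p̂₂ = 0.5260 − 0.3630 = 0.1630.
0.1630 ± 0.05796 → (0.105, 0.221).

(0.105, 0.221)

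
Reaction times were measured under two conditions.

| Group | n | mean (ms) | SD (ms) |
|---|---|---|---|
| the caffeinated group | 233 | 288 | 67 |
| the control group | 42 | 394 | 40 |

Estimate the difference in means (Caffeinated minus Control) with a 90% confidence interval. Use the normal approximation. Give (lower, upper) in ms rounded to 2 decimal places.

Standard errors of each mean: 67/√233 = 4.3893 and 40/√42 = 6.1721.
SE(x̄₁ − x̄₂) = √(4.3893² + 6.1721²) = 7.5737 for independent samples with unequal variances.
With z* = 1.645, the margin is 1.645 × 7.5737 = 12.4587.
x̄₁ − x̄₂ = 288 − 394 = -106.0000; the interval is -106.0000 ± 12.4587 = (-118.46, -93.54).

(-118.46, -93.54)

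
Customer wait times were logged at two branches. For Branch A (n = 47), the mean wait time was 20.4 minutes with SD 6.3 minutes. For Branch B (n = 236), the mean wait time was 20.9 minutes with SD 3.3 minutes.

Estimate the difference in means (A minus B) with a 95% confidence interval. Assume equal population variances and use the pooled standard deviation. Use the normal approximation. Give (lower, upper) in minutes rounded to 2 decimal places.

Pooled variance s_p² = [46·6.3² + 235·3.3²] / (47+236−2) = 15.6046, so s_p = 3.9503.
SE_diff = s_p·√(1/n₁ + 1/n₂) = 3.9503·√(1/47 + 1/236) = 0.6310.
z* = 1.960; margin = 1.960 × 0.6310 = 1.2368.
Difference = 20.4 − 20.9 = -0.5000.
-0.5000 ± 1.2368 → (-1.74, 0.74).

(-1.74, 0.74)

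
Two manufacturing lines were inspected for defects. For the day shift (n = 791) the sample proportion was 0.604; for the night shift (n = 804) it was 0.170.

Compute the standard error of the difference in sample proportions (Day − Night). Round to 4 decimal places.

Each SE is √(p̂(1−p̂)/n): √(0.6040·0.3960/791) = 0.01739 and √(0.1700·0.8300/804) = 0.01325.
SE(p̂₁ − p̂₂) = √(SE₁² + SE₂²) = √(0.0003024121 + 0.0001755625) = 0.02186, since the two samples are independent.

0.0219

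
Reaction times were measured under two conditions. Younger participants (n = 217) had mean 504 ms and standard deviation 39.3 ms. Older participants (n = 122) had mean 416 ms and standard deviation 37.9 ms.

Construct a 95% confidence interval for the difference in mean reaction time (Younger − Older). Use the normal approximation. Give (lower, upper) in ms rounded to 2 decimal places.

(79.48, 96.52)

Standard errors of each mean: 39.3/√217 = 2.6679 and 37.9/√122 = 3.4313.
SE(x̄₁ − x̄₂) = √(2.6679² + 3.4313²) = 4.3464 for independent samples with unequal variances.
With z* = 1.960, the margin is 1.960 × 4.3464 = 8.5189.
x̄₁ − x̄₂ = 504 − 416 = 88.0000; the interval is 88.0000 ± 8.5189 = (79.48, 96.52).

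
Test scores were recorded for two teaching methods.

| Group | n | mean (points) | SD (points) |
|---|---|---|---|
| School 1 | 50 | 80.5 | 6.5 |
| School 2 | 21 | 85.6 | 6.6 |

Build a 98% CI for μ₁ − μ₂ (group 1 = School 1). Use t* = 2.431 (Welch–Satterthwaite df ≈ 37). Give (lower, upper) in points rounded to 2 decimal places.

Per-group SEs: s₁/√n₁ = 6.5/√50 = 0.9192, s₂/√n₂ = 6.6/√21 = 1.4402.
Unpooled SE of the difference: √(0.84492864 + 2.07417604) = 1.7085.
Margin of error = t* · SE = 2.431 × 1.7085 = 4.1534.
x̄₁ − x̄₂ = 80.5 − 85.6 = -5.1000.
CI: -5.1000 ± 4.1534 = (-9.25, -0.95).

(-9.25, -0.95)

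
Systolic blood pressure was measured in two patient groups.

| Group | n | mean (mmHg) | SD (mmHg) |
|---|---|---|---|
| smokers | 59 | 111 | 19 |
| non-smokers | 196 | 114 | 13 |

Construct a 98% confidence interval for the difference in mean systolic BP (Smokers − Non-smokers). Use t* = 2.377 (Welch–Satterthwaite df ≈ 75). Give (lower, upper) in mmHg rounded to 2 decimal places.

(-9.28, 3.28)

Standard errors of each mean: 19/√59 = 2.4736 and 13/√196 = 0.9286.
SE(x̄₁ − x̄₂) = √(2.4736² + 0.9286²) = 2.6422 for independent samples with unequal variances.
With t* = 2.377, the margin is 2.377 × 2.6422 = 6.2805.
x̄₁ − x̄₂ = 111 − 114 = -3.0000; the interval is -3.0000 ± 6.2805 = (-9.28, 3.28).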